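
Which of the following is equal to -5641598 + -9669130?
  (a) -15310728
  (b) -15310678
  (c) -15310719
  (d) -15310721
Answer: a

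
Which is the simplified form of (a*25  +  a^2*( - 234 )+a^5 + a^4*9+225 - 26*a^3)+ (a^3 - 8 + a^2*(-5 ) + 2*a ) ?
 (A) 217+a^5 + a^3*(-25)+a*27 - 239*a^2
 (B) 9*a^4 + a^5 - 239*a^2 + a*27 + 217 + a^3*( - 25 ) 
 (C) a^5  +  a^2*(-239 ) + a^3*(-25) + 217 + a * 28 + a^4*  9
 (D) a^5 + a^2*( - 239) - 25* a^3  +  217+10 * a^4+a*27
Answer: B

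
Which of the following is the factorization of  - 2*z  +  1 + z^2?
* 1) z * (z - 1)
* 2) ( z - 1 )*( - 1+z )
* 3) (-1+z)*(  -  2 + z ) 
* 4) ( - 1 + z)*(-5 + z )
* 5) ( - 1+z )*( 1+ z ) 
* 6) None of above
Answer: 2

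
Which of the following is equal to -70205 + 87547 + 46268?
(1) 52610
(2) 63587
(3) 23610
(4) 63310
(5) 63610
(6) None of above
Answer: 5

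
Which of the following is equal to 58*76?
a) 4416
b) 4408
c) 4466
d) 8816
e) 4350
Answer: b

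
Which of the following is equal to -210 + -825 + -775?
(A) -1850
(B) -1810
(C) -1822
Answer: B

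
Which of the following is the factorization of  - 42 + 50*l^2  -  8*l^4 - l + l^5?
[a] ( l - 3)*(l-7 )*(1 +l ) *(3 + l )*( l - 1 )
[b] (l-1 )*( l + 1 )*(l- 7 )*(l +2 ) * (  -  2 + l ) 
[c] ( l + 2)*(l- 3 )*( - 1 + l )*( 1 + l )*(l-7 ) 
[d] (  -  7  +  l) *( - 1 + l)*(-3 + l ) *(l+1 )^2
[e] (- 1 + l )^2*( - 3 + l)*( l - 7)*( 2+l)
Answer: c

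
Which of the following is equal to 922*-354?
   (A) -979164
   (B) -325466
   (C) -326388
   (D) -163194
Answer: C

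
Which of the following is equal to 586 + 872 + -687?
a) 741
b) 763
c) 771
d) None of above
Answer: c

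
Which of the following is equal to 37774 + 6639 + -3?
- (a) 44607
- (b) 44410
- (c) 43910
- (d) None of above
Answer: b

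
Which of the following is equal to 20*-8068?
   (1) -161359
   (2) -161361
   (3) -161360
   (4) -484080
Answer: 3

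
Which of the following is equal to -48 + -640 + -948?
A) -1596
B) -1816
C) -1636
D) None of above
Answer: C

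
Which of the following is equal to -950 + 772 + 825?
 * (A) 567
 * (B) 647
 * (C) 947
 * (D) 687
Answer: B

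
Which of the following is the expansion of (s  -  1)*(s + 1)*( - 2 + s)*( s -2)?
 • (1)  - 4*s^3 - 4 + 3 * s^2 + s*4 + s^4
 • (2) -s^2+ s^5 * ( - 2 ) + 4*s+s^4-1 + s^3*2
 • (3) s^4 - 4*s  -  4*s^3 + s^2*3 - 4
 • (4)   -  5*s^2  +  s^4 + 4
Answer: 1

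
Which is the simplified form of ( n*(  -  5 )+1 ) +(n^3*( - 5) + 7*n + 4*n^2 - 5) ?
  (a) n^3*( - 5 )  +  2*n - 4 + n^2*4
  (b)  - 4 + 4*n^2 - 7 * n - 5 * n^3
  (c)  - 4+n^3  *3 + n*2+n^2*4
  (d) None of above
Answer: a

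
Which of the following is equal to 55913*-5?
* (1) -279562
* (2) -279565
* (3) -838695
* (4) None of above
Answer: 2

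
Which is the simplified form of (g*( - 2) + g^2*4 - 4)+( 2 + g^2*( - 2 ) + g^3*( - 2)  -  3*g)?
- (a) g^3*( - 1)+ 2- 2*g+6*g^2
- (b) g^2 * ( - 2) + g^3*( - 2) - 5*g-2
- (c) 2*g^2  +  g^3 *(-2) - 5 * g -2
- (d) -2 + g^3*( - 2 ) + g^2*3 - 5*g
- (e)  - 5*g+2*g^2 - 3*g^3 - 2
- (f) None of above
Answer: c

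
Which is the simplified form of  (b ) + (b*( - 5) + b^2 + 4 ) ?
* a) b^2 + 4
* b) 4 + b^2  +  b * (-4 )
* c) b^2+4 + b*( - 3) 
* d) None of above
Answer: b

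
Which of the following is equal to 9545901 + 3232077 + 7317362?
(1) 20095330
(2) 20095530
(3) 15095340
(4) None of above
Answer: 4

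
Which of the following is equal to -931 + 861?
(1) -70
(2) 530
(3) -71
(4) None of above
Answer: 1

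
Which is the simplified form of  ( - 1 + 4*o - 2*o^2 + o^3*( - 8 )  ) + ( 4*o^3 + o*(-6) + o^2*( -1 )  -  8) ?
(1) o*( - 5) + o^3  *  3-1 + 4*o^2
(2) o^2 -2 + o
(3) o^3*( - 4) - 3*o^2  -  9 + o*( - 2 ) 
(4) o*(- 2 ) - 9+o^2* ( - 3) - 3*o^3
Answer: 3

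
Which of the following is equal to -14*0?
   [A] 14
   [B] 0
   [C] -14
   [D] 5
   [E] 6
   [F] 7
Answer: B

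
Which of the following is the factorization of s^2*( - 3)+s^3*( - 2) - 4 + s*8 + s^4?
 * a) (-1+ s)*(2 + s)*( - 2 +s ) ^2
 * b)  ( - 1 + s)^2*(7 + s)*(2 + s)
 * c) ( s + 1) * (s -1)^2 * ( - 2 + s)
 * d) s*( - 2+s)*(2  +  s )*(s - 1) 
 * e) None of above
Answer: e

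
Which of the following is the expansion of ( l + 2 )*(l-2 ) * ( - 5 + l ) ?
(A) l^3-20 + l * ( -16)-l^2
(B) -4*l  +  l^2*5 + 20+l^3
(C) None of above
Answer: C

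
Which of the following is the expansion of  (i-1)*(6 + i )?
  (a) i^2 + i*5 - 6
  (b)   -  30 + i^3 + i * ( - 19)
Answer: a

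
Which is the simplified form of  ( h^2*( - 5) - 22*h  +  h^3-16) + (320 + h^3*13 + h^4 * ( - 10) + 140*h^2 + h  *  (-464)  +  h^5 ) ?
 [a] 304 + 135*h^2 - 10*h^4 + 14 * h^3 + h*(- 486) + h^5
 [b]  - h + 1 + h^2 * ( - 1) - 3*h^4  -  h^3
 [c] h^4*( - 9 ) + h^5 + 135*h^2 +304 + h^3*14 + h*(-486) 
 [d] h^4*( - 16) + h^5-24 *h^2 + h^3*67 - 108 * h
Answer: a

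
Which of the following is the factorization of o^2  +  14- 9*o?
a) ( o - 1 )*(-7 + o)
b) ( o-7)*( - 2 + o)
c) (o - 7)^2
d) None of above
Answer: b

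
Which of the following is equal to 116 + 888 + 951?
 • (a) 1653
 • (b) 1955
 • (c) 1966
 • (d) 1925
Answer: b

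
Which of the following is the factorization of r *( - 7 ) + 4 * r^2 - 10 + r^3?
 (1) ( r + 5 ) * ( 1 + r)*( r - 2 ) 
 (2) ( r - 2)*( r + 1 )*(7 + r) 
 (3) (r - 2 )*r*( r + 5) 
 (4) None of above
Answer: 1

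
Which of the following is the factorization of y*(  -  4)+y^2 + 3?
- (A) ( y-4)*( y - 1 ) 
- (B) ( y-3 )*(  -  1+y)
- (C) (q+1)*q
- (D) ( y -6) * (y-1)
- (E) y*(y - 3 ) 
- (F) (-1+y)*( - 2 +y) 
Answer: B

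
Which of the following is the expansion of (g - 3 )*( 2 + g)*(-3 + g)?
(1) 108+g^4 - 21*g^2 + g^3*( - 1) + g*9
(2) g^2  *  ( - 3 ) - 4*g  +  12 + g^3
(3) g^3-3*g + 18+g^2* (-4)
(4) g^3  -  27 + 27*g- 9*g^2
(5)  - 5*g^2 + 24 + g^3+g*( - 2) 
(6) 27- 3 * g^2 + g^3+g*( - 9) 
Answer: 3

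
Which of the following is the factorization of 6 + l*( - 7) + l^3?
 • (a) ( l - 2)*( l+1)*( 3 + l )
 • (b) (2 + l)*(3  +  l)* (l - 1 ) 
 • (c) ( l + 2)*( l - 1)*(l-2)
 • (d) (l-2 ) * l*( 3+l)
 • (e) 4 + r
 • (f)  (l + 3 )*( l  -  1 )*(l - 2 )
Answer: f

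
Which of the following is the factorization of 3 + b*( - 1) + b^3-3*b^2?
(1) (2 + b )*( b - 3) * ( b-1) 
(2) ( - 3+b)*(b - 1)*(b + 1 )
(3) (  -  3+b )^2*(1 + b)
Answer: 2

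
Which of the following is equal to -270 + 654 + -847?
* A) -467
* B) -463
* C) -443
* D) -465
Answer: B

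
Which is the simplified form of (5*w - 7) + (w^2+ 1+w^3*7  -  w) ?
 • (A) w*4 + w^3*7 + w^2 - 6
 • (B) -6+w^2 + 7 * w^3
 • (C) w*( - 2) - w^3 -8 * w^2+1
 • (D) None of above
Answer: A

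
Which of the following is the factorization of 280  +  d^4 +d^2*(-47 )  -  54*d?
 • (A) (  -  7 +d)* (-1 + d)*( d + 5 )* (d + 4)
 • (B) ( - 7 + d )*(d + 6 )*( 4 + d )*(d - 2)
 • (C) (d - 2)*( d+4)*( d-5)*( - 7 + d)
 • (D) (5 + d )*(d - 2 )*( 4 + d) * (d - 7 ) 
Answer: D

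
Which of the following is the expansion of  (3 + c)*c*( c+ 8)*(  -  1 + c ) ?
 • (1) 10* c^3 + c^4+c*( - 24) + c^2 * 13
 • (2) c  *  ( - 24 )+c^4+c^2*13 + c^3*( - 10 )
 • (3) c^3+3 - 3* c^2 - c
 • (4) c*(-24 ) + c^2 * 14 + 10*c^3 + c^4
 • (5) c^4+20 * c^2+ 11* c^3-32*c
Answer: 1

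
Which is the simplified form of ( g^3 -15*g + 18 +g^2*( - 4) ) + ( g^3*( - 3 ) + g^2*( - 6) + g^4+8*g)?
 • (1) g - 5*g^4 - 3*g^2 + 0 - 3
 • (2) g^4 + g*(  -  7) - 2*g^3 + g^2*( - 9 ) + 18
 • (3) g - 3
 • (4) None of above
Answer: 4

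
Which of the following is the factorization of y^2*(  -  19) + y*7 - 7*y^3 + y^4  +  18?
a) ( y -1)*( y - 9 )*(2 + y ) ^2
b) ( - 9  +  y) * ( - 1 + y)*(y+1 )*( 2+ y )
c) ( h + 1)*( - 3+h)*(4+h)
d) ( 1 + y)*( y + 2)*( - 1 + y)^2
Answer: b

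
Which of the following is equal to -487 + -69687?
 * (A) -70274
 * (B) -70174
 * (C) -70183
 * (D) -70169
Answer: B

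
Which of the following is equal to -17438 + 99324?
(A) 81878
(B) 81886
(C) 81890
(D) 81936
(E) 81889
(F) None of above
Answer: B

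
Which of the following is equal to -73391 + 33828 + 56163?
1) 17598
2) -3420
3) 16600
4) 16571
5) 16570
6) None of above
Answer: 3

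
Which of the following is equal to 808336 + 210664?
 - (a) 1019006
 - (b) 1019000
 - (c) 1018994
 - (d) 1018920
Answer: b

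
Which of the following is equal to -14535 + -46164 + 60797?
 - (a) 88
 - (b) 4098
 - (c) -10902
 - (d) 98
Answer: d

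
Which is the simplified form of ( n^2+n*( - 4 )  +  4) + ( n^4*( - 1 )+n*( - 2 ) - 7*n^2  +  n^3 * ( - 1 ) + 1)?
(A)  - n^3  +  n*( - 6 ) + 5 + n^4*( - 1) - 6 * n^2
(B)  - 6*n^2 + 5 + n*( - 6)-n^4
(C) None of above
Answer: A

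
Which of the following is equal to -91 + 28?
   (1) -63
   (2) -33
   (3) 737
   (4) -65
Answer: 1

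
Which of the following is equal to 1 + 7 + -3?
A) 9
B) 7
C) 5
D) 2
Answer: C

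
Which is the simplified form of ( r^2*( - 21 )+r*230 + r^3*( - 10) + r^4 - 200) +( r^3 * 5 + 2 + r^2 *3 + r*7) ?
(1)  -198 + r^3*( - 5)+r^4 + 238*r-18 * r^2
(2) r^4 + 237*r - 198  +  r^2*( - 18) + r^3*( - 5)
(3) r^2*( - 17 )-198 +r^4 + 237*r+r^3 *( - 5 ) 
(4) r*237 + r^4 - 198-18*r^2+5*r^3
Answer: 2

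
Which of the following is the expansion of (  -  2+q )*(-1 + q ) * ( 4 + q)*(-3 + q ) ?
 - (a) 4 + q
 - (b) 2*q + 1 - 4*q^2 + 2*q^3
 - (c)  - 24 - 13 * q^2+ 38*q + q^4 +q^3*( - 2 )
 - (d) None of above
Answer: c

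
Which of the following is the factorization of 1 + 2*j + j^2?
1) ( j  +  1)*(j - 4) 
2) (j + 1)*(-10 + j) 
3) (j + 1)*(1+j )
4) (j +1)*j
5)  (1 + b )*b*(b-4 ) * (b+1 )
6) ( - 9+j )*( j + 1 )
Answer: 3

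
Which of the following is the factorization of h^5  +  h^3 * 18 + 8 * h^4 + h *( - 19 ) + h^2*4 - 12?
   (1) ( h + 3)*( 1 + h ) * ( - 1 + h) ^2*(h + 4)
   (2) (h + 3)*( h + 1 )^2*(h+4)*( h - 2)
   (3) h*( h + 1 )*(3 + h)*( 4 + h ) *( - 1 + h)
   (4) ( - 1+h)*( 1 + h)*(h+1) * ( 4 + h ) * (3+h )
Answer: 4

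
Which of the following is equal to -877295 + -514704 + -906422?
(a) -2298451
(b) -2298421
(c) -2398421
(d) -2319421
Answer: b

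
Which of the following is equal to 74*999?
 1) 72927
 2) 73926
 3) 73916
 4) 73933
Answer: 2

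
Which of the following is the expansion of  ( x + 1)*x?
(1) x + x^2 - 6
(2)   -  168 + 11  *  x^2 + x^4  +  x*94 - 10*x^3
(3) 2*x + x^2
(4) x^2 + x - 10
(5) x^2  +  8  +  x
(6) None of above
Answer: 6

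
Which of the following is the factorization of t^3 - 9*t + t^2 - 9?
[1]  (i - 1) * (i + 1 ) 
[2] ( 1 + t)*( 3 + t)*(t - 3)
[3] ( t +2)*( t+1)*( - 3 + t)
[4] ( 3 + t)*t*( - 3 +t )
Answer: 2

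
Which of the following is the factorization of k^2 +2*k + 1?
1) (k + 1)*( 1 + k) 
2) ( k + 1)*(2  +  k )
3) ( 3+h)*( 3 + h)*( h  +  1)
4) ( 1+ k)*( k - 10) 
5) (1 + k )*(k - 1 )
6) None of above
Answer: 1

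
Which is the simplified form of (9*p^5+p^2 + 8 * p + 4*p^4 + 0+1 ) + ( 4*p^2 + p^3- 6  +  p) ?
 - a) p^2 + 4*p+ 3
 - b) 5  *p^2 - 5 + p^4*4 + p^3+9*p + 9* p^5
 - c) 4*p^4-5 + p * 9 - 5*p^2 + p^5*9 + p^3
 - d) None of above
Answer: b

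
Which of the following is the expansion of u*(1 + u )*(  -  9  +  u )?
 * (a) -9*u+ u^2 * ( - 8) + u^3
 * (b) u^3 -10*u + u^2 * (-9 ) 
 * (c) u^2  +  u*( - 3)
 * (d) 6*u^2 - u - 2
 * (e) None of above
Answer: a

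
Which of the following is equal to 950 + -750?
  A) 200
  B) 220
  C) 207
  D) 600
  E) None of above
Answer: A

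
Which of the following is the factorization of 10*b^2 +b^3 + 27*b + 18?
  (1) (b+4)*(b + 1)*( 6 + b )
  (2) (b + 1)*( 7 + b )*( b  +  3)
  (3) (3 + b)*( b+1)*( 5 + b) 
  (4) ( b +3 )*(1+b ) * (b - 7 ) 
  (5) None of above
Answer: 5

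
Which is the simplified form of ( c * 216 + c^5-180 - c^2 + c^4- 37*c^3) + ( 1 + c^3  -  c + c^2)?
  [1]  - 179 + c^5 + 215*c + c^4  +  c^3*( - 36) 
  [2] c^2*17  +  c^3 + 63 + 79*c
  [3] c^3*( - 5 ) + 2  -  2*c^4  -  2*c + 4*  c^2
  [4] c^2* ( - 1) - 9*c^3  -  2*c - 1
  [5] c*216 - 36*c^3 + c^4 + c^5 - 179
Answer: 1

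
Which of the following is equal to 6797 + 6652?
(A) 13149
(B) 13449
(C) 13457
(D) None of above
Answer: B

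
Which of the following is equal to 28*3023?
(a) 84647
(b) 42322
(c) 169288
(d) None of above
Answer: d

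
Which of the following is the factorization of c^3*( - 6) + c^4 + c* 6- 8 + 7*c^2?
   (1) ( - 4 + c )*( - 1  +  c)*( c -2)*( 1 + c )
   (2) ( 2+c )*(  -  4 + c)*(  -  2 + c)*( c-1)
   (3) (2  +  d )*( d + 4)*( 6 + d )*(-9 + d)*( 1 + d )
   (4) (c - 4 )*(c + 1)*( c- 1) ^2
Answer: 1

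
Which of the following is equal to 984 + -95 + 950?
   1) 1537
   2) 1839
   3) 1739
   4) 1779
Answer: 2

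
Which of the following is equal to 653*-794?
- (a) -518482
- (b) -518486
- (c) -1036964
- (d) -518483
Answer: a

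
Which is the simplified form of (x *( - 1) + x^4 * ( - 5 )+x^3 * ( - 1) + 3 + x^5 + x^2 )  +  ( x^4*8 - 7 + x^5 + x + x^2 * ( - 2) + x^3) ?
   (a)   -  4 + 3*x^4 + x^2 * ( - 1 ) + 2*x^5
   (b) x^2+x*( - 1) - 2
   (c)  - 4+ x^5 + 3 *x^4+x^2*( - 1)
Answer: a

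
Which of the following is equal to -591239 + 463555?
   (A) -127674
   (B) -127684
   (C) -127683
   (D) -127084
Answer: B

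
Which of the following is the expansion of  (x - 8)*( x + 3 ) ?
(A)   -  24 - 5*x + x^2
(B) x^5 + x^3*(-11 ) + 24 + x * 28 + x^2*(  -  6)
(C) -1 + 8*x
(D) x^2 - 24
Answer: A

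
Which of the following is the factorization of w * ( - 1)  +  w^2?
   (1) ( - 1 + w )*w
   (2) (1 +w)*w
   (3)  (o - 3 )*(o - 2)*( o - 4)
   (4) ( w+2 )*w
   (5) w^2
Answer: 1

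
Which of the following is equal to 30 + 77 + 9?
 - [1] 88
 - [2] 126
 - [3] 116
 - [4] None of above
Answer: 3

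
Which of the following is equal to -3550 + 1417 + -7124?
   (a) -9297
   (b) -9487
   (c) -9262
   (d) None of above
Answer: d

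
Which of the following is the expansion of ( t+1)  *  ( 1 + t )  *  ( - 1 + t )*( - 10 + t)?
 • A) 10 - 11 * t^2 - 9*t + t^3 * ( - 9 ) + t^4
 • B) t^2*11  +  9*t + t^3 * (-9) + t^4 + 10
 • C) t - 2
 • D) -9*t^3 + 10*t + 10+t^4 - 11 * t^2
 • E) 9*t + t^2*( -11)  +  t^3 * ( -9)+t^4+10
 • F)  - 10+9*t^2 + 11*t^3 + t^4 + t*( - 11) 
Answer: E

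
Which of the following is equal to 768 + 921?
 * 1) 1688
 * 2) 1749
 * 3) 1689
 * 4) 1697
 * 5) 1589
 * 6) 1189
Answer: 3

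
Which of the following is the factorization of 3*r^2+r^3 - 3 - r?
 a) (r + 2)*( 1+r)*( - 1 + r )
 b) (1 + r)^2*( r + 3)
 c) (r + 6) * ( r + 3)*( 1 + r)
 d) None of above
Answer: d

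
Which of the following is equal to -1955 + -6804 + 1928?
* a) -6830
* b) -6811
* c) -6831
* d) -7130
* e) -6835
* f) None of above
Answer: c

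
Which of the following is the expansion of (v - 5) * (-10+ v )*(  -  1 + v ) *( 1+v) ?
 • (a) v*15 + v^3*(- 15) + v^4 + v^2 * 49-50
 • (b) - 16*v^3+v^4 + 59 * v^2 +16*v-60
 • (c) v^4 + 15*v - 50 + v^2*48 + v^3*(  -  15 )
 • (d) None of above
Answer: a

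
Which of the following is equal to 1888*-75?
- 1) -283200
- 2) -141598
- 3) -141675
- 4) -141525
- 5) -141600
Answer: 5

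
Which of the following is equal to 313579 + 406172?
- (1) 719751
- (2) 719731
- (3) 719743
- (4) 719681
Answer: 1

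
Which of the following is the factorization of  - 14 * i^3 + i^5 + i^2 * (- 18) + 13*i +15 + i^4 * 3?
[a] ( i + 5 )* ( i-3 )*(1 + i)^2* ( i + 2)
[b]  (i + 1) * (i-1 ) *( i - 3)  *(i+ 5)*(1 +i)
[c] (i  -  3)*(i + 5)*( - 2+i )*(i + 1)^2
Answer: b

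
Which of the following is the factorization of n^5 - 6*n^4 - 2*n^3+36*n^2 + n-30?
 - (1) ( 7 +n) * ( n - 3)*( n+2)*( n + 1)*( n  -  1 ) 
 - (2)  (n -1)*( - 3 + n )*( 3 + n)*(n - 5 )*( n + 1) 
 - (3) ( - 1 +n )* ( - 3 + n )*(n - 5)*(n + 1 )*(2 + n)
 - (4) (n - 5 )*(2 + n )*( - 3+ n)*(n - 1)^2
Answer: 3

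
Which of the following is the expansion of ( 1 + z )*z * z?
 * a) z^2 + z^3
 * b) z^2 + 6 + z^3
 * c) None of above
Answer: a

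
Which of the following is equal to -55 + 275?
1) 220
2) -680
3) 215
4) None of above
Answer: 1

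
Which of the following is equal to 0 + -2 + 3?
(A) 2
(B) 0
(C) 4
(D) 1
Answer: D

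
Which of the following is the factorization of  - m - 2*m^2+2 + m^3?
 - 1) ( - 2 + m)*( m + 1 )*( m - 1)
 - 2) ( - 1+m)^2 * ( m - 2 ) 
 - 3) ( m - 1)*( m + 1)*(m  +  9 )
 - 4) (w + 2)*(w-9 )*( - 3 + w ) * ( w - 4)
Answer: 1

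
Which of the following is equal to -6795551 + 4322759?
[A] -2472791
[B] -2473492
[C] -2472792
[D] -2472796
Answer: C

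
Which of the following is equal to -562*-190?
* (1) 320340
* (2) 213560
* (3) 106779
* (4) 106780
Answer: 4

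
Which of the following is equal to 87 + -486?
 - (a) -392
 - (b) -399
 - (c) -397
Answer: b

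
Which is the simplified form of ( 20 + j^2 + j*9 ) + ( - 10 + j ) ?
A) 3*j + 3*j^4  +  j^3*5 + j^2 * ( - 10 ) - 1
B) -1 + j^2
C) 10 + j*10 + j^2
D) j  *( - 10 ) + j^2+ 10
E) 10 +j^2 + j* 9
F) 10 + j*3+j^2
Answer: C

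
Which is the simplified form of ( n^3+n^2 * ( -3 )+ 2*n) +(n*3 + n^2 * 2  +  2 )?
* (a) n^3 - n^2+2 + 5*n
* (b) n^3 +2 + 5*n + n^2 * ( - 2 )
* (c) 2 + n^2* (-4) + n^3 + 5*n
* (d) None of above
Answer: a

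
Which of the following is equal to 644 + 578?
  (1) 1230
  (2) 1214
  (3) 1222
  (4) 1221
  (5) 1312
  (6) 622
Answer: 3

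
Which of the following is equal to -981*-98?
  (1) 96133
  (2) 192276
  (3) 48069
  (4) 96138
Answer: 4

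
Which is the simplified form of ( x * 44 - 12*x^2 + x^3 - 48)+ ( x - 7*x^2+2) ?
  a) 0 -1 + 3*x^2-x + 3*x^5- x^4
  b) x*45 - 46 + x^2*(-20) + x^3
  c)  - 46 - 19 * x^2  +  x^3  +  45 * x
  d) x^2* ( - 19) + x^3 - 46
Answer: c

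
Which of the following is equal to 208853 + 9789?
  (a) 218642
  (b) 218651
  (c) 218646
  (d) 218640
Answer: a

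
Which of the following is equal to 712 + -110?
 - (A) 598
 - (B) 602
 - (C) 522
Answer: B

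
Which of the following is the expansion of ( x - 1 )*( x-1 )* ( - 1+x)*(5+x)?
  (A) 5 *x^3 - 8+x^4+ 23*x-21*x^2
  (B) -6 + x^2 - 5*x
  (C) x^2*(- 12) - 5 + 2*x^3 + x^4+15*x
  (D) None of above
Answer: D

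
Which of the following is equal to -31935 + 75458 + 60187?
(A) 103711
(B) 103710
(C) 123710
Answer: B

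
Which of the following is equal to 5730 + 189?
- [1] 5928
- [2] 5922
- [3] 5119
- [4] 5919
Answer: 4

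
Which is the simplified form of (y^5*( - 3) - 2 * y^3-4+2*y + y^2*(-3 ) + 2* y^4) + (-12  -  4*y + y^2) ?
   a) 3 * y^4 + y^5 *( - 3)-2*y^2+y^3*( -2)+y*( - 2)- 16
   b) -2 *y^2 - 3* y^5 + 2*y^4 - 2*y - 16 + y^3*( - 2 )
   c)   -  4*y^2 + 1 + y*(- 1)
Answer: b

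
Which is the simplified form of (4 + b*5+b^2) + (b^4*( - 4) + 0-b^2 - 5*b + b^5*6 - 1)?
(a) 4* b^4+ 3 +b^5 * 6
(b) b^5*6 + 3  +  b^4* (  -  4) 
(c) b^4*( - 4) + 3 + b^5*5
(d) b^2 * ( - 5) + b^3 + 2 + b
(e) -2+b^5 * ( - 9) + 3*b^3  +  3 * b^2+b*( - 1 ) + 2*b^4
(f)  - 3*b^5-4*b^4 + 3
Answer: b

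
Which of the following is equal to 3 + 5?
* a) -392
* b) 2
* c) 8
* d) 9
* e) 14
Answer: c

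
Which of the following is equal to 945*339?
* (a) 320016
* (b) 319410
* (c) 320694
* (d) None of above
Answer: d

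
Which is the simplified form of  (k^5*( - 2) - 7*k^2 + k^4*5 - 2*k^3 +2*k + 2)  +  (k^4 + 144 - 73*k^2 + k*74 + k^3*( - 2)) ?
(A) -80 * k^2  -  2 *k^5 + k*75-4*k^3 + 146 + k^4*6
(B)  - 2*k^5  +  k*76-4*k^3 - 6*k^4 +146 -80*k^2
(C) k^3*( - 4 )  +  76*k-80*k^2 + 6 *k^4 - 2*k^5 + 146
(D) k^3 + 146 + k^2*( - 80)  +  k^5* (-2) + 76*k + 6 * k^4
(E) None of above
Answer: C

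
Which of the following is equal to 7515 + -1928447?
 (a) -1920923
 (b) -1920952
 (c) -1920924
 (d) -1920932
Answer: d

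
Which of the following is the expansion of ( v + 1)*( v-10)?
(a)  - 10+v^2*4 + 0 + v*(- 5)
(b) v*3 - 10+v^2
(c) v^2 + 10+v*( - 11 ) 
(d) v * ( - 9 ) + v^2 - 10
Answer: d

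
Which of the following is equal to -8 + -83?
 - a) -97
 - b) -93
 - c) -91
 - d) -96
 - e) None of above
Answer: c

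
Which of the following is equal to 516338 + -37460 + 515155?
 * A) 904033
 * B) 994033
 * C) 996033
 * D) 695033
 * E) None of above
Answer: B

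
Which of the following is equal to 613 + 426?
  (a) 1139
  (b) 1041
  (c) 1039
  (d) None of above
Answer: c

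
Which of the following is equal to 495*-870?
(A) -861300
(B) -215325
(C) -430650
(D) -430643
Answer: C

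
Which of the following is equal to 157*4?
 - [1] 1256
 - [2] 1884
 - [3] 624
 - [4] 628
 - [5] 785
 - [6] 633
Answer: 4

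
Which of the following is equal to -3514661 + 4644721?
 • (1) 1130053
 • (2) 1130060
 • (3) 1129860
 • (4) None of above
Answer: 2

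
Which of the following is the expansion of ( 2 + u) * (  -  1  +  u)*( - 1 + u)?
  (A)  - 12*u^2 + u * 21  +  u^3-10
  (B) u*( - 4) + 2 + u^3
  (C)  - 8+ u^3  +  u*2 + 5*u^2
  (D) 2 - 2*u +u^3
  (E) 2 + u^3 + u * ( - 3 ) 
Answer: E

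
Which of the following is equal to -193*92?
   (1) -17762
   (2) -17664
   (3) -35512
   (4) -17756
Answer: 4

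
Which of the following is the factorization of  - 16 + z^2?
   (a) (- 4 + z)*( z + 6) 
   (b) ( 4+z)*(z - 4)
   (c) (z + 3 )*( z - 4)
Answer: b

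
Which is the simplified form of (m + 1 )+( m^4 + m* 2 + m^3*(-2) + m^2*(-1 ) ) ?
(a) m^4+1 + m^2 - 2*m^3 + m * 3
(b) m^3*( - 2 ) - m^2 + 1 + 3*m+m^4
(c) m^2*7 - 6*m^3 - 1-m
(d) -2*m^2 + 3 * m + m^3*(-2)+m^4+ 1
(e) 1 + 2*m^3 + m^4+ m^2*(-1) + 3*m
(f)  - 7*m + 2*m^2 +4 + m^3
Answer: b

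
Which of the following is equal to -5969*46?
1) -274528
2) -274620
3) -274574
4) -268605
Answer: 3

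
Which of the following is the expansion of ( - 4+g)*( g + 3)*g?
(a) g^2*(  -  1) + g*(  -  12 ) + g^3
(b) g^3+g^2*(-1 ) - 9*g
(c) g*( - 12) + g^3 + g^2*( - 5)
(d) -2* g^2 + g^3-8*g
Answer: a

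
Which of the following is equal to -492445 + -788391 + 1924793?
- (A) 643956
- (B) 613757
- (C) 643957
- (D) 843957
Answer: C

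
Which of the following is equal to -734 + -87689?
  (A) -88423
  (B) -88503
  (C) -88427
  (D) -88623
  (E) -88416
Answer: A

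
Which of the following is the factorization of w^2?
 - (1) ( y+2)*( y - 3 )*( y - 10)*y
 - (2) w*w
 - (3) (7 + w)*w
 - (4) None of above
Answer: 2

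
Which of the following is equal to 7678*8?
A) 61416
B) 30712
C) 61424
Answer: C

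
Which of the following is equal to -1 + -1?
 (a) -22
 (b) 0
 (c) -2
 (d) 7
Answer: c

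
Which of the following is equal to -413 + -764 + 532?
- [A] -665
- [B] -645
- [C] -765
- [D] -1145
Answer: B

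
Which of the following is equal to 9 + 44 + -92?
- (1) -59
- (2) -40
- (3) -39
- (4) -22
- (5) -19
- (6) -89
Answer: 3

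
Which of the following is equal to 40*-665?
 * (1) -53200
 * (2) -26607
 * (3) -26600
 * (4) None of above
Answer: 3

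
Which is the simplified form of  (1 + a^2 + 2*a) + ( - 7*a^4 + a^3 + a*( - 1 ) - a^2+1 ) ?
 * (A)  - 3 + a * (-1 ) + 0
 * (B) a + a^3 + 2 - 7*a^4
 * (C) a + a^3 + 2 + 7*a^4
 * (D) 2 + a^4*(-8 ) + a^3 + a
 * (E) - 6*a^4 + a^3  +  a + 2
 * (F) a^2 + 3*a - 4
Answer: B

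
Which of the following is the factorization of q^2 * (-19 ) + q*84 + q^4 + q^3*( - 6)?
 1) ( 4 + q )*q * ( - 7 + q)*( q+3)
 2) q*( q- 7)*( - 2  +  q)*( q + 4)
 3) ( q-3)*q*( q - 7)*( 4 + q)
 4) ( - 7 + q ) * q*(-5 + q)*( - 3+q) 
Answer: 3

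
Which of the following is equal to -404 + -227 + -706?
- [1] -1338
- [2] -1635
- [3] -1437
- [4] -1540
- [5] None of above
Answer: 5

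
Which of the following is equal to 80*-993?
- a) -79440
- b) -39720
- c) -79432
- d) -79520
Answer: a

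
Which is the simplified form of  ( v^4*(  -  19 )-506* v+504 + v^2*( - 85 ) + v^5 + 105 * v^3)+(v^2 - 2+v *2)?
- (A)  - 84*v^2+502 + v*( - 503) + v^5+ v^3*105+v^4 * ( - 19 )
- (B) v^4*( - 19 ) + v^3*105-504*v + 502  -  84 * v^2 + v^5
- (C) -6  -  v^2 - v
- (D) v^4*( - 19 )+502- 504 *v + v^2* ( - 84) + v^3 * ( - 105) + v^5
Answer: B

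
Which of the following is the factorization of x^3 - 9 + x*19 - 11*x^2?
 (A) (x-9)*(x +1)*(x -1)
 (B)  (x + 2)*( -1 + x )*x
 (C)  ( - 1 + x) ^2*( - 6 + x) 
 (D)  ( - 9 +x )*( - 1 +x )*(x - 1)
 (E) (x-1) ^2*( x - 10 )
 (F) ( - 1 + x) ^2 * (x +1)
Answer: D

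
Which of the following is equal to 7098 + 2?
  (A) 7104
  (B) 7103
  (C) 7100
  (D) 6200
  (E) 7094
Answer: C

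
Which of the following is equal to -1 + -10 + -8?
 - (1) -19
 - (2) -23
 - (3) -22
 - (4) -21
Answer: 1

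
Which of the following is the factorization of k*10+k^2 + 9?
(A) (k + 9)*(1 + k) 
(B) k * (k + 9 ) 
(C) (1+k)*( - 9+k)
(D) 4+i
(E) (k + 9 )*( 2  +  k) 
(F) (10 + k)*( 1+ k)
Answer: A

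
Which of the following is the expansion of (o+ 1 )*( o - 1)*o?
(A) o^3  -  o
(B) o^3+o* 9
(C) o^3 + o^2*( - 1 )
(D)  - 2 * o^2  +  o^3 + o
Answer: A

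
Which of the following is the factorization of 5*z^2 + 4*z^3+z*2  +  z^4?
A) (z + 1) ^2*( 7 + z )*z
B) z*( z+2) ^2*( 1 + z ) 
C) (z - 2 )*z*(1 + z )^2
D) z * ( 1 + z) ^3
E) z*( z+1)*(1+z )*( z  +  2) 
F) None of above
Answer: E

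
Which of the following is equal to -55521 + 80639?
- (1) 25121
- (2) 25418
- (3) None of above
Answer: 3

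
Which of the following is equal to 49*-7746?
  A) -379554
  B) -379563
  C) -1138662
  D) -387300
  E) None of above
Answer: A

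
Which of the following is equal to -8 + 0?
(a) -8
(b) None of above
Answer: a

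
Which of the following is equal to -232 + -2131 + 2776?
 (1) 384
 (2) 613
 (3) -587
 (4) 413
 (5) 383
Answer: 4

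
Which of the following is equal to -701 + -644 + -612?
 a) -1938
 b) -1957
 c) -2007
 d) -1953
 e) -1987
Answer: b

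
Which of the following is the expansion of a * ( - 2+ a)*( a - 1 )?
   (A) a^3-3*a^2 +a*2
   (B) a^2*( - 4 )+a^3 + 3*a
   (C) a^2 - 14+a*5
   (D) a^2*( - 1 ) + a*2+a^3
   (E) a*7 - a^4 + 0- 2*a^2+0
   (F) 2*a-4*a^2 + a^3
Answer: A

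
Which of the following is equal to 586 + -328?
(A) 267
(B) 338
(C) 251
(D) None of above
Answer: D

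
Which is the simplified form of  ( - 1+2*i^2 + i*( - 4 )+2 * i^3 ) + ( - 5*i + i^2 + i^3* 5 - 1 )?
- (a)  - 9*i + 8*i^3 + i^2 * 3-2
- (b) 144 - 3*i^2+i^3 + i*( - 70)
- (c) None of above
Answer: c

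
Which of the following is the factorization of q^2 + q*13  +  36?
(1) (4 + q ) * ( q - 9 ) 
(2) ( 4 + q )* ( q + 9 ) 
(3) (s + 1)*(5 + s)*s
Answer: 2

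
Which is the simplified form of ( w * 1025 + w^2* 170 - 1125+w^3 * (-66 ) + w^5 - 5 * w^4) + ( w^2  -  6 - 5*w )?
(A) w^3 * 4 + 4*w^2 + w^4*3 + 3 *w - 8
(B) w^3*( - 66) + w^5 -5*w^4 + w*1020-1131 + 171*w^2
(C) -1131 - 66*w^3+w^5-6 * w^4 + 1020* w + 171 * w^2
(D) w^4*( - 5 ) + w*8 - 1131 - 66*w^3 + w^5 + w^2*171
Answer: B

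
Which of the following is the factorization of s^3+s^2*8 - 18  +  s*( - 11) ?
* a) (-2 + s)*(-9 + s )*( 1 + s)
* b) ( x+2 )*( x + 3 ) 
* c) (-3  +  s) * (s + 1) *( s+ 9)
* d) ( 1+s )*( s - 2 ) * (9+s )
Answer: d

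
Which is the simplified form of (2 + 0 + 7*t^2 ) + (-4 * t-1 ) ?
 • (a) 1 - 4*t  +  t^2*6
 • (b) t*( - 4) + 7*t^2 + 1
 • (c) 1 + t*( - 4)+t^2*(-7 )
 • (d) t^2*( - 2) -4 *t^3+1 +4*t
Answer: b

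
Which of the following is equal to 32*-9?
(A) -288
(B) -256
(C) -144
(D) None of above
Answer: A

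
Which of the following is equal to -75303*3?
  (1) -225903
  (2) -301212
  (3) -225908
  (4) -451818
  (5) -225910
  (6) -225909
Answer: 6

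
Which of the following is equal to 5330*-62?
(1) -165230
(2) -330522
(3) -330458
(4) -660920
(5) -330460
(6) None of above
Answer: 5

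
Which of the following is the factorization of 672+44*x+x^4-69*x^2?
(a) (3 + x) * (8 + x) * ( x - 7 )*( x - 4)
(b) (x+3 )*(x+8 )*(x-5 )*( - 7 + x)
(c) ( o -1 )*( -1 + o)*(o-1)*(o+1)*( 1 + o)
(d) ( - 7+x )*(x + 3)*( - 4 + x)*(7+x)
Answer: a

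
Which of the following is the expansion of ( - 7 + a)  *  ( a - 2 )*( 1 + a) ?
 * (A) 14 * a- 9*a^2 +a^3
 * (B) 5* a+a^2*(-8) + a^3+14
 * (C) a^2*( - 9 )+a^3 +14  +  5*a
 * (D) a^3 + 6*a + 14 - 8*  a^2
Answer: B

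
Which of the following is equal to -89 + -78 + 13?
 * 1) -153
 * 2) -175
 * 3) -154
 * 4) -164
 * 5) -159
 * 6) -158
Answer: 3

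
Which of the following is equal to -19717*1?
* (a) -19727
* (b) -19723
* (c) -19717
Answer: c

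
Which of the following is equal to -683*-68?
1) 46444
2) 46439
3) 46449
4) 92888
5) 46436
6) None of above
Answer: 1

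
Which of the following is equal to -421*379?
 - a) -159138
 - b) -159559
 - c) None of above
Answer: b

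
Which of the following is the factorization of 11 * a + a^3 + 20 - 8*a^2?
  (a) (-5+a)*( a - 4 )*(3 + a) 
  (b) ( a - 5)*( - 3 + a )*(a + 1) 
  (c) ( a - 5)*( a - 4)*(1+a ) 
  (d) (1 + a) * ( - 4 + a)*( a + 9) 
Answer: c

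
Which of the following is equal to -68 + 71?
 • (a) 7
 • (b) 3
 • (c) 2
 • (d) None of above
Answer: b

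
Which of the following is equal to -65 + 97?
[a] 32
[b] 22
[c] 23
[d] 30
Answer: a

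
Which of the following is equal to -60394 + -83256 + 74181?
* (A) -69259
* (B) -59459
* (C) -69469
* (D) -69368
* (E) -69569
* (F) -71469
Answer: C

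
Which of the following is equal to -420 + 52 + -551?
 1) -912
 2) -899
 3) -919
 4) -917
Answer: 3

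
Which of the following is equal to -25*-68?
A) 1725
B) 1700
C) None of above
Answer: B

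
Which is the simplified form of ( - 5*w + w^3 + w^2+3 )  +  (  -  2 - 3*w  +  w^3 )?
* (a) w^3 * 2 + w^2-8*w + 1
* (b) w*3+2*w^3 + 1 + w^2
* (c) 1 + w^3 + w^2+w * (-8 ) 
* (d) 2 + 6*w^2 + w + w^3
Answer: a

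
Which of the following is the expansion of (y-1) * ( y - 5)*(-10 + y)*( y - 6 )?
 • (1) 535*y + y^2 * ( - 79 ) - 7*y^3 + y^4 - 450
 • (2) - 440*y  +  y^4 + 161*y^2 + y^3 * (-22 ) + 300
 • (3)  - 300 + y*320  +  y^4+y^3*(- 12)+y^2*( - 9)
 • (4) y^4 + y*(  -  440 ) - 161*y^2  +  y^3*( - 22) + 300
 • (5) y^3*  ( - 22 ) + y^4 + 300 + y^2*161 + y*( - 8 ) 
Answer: 2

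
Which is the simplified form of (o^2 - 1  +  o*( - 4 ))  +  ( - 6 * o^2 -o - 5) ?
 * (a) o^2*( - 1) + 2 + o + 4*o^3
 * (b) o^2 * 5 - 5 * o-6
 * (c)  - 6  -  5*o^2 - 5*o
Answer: c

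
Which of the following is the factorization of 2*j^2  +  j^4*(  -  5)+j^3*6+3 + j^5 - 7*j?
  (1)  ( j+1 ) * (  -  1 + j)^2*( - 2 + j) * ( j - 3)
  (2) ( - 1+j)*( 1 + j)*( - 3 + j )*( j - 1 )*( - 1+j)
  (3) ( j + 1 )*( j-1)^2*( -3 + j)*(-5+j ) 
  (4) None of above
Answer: 2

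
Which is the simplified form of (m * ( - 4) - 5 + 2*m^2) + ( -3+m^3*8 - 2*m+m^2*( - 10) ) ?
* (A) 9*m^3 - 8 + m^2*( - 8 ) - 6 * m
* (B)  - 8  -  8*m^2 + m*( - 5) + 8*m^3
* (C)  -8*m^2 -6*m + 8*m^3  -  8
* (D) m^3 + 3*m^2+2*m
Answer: C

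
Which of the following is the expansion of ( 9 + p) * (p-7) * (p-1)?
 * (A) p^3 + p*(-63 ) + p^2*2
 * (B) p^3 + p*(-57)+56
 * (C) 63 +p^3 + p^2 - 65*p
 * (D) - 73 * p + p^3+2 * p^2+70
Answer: C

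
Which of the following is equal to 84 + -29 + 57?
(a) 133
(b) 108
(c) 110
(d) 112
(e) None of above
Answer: d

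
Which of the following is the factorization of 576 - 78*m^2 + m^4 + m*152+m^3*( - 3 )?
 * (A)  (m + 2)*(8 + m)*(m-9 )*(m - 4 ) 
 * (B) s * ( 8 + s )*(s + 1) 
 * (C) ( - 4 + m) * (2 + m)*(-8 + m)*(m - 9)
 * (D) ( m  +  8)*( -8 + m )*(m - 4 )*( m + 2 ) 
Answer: A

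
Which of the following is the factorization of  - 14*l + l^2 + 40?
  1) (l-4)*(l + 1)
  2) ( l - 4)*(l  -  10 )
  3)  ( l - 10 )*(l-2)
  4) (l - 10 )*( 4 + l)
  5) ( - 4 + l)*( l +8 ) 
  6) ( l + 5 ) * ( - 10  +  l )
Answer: 2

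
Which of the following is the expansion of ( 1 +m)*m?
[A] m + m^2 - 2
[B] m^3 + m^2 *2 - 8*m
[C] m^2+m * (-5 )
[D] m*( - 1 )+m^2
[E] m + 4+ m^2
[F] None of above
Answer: F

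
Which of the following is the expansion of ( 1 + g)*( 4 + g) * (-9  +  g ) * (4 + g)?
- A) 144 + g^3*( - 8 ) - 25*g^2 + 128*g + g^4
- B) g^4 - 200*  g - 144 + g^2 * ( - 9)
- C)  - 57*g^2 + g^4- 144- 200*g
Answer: C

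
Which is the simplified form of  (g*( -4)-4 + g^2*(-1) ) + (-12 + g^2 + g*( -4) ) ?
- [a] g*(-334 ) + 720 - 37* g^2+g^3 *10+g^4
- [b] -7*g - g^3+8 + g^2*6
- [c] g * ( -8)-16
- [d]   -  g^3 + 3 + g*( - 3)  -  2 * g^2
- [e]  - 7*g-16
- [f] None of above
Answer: c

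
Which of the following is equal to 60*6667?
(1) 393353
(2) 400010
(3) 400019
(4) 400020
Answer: 4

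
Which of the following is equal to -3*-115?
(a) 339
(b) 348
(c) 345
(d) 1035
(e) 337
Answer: c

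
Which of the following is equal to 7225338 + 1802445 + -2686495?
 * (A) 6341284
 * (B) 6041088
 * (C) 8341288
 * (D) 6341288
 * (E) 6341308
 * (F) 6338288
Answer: D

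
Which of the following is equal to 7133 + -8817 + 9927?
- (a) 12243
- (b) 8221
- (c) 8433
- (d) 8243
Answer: d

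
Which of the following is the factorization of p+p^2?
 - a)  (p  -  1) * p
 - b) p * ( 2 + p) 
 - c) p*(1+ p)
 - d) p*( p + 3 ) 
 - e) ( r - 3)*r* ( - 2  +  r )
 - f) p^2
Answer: c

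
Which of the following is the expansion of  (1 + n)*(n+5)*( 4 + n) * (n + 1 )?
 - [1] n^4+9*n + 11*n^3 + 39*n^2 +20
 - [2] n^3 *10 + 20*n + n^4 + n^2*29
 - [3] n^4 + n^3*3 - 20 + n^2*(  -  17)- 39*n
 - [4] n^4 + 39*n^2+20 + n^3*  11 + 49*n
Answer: 4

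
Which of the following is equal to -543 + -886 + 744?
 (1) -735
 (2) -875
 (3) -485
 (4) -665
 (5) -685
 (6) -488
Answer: 5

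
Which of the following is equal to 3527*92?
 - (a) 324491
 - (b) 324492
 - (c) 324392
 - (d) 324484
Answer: d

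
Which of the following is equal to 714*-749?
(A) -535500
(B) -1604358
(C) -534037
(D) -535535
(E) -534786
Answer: E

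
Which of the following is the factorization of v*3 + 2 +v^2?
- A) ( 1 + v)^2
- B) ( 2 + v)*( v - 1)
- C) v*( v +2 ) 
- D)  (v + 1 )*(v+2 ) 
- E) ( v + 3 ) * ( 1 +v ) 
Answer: D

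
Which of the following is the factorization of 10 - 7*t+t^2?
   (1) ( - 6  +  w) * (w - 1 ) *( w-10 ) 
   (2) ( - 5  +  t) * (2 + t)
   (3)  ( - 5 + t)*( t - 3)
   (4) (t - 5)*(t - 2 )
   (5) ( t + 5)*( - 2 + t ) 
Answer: 4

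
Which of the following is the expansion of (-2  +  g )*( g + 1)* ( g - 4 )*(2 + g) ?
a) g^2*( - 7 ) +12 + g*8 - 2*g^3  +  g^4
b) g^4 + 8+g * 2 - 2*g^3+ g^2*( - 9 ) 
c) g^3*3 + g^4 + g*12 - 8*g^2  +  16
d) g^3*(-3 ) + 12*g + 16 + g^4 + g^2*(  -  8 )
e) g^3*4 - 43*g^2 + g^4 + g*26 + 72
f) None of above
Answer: d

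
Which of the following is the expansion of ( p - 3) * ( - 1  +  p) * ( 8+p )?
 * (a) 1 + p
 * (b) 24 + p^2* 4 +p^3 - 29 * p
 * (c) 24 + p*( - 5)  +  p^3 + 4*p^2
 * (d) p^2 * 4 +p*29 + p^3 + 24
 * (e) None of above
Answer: b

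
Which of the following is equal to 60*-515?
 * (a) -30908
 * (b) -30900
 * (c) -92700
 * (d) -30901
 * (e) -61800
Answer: b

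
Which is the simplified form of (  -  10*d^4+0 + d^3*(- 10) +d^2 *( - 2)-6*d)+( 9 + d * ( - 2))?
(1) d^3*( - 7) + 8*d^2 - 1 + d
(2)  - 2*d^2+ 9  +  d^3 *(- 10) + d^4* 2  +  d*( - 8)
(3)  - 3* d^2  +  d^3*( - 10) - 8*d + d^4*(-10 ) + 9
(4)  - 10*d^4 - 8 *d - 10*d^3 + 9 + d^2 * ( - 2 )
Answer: 4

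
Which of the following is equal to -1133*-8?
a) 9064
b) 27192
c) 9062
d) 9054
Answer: a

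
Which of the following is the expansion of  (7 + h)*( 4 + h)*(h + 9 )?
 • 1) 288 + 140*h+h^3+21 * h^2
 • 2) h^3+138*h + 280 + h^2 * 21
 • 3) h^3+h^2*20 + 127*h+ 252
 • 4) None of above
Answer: 3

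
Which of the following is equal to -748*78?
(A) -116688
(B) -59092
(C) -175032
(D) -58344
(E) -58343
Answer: D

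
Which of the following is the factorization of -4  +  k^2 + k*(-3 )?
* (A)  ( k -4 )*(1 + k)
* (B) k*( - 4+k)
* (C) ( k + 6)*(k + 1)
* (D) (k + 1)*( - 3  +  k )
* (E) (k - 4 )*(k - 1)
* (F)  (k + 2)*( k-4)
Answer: A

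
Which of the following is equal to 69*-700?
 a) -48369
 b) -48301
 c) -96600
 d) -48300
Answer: d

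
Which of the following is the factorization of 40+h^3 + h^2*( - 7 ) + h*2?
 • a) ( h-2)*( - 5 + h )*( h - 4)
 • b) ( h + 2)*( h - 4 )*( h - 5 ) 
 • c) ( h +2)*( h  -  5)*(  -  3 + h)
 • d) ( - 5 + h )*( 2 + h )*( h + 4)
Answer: b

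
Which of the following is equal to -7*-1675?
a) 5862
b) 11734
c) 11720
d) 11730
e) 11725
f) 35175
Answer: e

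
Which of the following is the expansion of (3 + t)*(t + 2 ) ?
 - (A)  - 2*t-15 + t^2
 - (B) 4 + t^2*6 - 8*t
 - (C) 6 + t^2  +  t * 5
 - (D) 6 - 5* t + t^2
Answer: C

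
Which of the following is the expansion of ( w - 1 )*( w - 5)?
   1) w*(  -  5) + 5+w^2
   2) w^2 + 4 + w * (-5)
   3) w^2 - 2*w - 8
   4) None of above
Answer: 4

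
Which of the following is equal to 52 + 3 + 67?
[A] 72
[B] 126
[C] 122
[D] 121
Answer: C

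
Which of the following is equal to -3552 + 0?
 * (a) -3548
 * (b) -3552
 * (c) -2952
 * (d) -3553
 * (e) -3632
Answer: b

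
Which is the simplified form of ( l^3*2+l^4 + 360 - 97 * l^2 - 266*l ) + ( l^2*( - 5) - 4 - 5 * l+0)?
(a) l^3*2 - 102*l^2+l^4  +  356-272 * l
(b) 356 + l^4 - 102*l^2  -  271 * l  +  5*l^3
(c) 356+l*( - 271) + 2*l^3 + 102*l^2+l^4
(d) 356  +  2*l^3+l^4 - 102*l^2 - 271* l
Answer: d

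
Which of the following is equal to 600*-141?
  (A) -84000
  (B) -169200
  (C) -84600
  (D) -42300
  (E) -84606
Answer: C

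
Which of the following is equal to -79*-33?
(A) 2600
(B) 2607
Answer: B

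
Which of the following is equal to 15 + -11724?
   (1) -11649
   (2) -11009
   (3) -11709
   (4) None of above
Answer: 3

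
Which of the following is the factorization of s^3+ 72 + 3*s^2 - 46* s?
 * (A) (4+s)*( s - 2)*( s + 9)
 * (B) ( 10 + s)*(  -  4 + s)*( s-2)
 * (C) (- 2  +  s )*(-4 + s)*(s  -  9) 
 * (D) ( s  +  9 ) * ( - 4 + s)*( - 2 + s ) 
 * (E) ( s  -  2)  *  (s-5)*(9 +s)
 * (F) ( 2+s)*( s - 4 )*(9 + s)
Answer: D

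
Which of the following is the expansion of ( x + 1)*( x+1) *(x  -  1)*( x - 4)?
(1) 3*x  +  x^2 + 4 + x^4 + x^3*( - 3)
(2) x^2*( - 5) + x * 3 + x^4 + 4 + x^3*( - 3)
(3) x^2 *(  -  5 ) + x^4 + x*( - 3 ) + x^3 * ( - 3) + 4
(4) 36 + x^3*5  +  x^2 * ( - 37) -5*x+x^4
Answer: 2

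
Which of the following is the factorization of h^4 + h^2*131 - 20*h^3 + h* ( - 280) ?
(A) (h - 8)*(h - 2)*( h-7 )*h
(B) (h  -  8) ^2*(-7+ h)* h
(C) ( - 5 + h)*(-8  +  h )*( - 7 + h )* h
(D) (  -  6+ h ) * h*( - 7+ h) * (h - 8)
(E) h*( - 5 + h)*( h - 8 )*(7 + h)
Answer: C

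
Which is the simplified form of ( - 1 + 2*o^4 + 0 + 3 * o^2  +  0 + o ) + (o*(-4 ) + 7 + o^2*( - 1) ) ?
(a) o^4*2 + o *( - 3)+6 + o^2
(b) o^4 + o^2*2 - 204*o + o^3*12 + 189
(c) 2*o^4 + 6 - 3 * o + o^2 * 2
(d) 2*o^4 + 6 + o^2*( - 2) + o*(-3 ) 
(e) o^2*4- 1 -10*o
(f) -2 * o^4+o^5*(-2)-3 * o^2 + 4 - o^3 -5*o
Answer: c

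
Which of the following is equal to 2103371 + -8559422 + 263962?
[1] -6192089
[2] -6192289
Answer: 1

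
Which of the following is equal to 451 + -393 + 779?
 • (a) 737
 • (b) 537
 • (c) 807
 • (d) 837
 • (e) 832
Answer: d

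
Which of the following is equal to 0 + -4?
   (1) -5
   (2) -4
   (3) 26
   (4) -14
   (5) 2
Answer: 2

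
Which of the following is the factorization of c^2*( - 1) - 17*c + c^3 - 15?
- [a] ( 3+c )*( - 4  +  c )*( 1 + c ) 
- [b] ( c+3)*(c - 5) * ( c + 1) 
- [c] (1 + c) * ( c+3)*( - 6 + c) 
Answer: b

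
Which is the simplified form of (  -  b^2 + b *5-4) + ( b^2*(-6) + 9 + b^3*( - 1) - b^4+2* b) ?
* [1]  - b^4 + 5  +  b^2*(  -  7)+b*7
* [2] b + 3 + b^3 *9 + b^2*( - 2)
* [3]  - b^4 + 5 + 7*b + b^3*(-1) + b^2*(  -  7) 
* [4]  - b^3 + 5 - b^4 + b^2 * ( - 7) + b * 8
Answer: 3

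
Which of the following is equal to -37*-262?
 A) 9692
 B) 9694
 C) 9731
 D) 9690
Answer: B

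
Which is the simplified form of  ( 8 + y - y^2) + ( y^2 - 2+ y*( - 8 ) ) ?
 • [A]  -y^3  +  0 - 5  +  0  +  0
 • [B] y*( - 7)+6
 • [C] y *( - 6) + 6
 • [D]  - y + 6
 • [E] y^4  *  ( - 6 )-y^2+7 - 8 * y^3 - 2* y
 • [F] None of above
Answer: B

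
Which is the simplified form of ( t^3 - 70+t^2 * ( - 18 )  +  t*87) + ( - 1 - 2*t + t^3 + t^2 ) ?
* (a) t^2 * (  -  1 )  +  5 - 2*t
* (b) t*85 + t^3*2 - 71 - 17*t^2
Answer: b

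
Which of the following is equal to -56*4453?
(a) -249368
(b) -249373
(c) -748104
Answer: a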